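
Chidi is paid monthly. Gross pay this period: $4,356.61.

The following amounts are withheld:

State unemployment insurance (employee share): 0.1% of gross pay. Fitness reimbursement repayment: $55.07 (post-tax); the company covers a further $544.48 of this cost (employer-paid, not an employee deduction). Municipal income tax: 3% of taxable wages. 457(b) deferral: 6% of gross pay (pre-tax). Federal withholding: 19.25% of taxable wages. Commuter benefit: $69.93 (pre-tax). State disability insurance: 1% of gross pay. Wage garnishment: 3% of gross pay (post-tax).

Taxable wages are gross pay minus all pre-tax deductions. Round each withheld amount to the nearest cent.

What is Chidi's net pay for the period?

$2,895.95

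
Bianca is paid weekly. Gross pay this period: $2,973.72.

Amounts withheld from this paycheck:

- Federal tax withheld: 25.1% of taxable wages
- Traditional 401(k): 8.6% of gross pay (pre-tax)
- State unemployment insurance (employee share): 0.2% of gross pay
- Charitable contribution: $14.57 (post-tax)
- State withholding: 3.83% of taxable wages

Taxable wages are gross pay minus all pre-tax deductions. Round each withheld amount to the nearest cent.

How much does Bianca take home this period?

$1,911.15

Traditional 401(k): $2,973.72 × 0.086 = $255.74
Taxable wages = $2,973.72 − $255.74 = $2,717.98
State withholding: $2,717.98 × 0.0383 = $104.10
Federal tax withheld: $2,717.98 × 0.251 = $682.21
State unemployment insurance (employee share): $2,973.72 × 0.002 = $5.95
Charitable contribution: $14.57
Total deductions = $255.74 + $104.10 + $682.21 + $5.95 + $14.57 = $1,062.57
Net pay = $2,973.72 − $1,062.57 = $1,911.15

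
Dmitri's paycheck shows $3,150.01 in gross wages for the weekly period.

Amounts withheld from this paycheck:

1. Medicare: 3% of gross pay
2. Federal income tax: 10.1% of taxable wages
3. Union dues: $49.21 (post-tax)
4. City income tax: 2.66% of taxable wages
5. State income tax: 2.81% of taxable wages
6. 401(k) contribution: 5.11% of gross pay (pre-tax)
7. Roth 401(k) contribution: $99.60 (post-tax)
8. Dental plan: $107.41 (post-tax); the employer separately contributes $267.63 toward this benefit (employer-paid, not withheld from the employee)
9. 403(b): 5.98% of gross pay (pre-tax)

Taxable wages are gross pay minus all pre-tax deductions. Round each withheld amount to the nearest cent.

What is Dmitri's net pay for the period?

403(b): $3,150.01 × 0.0598 = $188.37
401(k) contribution: $3,150.01 × 0.0511 = $160.97
Pre-tax total = $188.37 + $160.97 = $349.34
Taxable wages = $3,150.01 − $349.34 = $2,800.67
State income tax: $2,800.67 × 0.0281 = $78.70
City income tax: $2,800.67 × 0.0266 = $74.50
Federal income tax: $2,800.67 × 0.101 = $282.87
Medicare: $3,150.01 × 0.03 = $94.50
Roth 401(k) contribution: $99.60
Union dues: $49.21
Dental plan: $107.41
(Employer's $267.63 toward dental plan is not withheld from the employee.)
Total deductions = $188.37 + $160.97 + $78.70 + $74.50 + $282.87 + $94.50 + $99.60 + $49.21 + $107.41 = $1,136.13
Net pay = $3,150.01 − $1,136.13 = $2,013.88

$2,013.88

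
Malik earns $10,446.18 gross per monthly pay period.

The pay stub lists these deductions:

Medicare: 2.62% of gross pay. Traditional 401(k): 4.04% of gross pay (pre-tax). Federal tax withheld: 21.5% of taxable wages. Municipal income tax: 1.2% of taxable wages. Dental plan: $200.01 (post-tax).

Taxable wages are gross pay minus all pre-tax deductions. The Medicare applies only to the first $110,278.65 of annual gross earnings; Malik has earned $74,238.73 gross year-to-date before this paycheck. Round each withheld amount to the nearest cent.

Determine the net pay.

$7,274.97

Traditional 401(k): $10,446.18 × 0.0404 = $422.03
Taxable wages = $10,446.18 − $422.03 = $10,024.15
Federal tax withheld: $10,024.15 × 0.215 = $2,155.19
Municipal income tax: $10,024.15 × 0.012 = $120.29
Medicare: cap not yet reached, full $10,446.18 is subject → $10,446.18 × 0.0262 = $273.69
Dental plan: $200.01
Total deductions = $422.03 + $2,155.19 + $120.29 + $273.69 + $200.01 = $3,171.21
Net pay = $10,446.18 − $3,171.21 = $7,274.97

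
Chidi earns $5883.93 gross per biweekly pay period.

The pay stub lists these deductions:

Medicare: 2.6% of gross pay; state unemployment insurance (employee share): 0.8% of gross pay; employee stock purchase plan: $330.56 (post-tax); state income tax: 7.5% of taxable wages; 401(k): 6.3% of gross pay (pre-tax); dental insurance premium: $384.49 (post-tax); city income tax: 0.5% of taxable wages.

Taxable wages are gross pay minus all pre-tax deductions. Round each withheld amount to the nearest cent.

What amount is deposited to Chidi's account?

401(k): $5883.93 × 0.063 = $370.69
Taxable wages = $5883.93 − $370.69 = $5513.24
City income tax: $5513.24 × 0.005 = $27.57
State income tax: $5513.24 × 0.075 = $413.49
Medicare: $5883.93 × 0.026 = $152.98
State unemployment insurance (employee share): $5883.93 × 0.008 = $47.07
Employee stock purchase plan: $330.56
Dental insurance premium: $384.49
Total deductions = $370.69 + $27.57 + $413.49 + $152.98 + $47.07 + $330.56 + $384.49 = $1726.85
Net pay = $5883.93 − $1726.85 = $4157.08

$4157.08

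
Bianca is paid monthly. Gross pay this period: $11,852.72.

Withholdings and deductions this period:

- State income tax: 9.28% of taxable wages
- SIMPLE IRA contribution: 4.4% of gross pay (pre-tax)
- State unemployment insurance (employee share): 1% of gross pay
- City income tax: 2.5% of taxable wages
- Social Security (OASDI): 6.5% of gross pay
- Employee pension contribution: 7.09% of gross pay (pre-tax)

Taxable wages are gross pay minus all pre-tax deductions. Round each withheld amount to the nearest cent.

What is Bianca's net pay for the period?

$8,366.06

SIMPLE IRA contribution: $11,852.72 × 0.044 = $521.52
Employee pension contribution: $11,852.72 × 0.0709 = $840.36
Pre-tax total = $521.52 + $840.36 = $1,361.88
Taxable wages = $11,852.72 − $1,361.88 = $10,490.84
State income tax: $10,490.84 × 0.0928 = $973.55
City income tax: $10,490.84 × 0.025 = $262.27
Social Security (OASDI): $11,852.72 × 0.065 = $770.43
State unemployment insurance (employee share): $11,852.72 × 0.01 = $118.53
Total deductions = $521.52 + $840.36 + $973.55 + $262.27 + $770.43 + $118.53 = $3,486.66
Net pay = $11,852.72 − $3,486.66 = $8,366.06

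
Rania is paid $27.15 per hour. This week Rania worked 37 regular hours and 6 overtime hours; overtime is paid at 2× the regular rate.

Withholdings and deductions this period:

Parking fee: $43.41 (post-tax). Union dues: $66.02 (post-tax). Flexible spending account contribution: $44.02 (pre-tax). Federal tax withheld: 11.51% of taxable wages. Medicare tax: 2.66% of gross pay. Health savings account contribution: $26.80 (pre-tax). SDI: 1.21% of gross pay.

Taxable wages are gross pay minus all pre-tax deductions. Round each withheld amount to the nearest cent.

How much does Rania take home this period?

$953.64

Regular pay: 37 × $27.15 = $1,004.55
Overtime pay: 6 × $27.15 × 2 = $325.80
Gross pay = $1,004.55 + $325.80 = $1,330.35
Health savings account contribution: $26.80
Flexible spending account contribution: $44.02
Pre-tax total = $26.80 + $44.02 = $70.82
Taxable wages = $1,330.35 − $70.82 = $1,259.53
Federal tax withheld: $1,259.53 × 0.1151 = $144.97
Medicare tax: $1,330.35 × 0.0266 = $35.39
SDI: $1,330.35 × 0.0121 = $16.10
Parking fee: $43.41
Union dues: $66.02
Total deductions = $26.80 + $44.02 + $144.97 + $35.39 + $16.10 + $43.41 + $66.02 = $376.71
Net pay = $1,330.35 − $376.71 = $953.64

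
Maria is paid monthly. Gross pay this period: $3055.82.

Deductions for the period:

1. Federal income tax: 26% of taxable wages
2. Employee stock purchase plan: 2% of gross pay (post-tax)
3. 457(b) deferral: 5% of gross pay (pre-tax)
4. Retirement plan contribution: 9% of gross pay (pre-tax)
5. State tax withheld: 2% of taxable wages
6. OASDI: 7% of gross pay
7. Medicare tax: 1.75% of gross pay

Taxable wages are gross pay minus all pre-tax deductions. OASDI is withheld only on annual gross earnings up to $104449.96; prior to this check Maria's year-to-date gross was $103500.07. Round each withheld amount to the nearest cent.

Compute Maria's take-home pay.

457(b) deferral: $3055.82 × 0.05 = $152.79
Retirement plan contribution: $3055.82 × 0.09 = $275.02
Pre-tax total = $152.79 + $275.02 = $427.81
Taxable wages = $3055.82 − $427.81 = $2628.01
Federal income tax: $2628.01 × 0.26 = $683.28
State tax withheld: $2628.01 × 0.02 = $52.56
Medicare tax: $3055.82 × 0.0175 = $53.48
OASDI: only $104449.96 − $103500.07 = $949.89 of this check is subject → $949.89 × 0.07 = $66.49
Employee stock purchase plan: $3055.82 × 0.02 = $61.12
Total deductions = $152.79 + $275.02 + $683.28 + $52.56 + $53.48 + $66.49 + $61.12 = $1344.74
Net pay = $3055.82 − $1344.74 = $1711.08

$1711.08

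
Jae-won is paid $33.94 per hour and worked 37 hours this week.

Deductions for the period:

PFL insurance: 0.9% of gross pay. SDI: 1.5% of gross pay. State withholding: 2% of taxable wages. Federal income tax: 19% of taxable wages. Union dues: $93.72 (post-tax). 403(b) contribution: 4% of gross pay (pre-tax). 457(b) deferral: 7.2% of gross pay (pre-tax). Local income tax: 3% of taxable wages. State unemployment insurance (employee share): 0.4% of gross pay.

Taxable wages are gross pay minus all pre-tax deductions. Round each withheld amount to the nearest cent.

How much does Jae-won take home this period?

$718.63

Gross pay: 37 × $33.94 = $1,255.78
403(b) contribution: $1,255.78 × 0.04 = $50.23
457(b) deferral: $1,255.78 × 0.072 = $90.42
Pre-tax total = $50.23 + $90.42 = $140.65
Taxable wages = $1,255.78 − $140.65 = $1,115.13
Local income tax: $1,115.13 × 0.03 = $33.45
State withholding: $1,115.13 × 0.02 = $22.30
Federal income tax: $1,115.13 × 0.19 = $211.87
SDI: $1,255.78 × 0.015 = $18.84
State unemployment insurance (employee share): $1,255.78 × 0.004 = $5.02
PFL insurance: $1,255.78 × 0.009 = $11.30
Union dues: $93.72
Total deductions = $50.23 + $90.42 + $33.45 + $22.30 + $211.87 + $18.84 + $5.02 + $11.30 + $93.72 = $537.15
Net pay = $1,255.78 − $537.15 = $718.63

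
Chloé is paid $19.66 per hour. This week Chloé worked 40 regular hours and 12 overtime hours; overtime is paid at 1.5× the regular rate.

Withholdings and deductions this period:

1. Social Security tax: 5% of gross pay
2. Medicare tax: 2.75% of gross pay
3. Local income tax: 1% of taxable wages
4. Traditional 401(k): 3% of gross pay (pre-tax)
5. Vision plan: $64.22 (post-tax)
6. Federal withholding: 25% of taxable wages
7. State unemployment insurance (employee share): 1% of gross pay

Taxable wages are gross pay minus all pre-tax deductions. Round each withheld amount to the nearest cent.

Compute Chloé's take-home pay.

Regular pay: 40 × $19.66 = $786.40
Overtime pay: 12 × $19.66 × 1.5 = $353.88
Gross pay = $786.40 + $353.88 = $1140.28
Traditional 401(k): $1140.28 × 0.03 = $34.21
Taxable wages = $1140.28 − $34.21 = $1106.07
Federal withholding: $1106.07 × 0.25 = $276.52
Local income tax: $1106.07 × 0.01 = $11.06
State unemployment insurance (employee share): $1140.28 × 0.01 = $11.40
Social Security tax: $1140.28 × 0.05 = $57.01
Medicare tax: $1140.28 × 0.0275 = $31.36
Vision plan: $64.22
Total deductions = $34.21 + $276.52 + $11.06 + $11.40 + $57.01 + $31.36 + $64.22 = $485.78
Net pay = $1140.28 − $485.78 = $654.50

$654.50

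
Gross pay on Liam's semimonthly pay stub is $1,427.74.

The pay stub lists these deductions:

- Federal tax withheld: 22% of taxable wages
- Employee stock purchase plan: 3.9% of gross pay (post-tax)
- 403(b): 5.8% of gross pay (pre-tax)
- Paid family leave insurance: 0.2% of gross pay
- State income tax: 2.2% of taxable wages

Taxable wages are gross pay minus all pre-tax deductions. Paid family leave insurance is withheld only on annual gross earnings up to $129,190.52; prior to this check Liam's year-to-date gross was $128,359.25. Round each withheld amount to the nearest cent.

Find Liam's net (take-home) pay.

403(b): $1,427.74 × 0.058 = $82.81
Taxable wages = $1,427.74 − $82.81 = $1,344.93
Federal tax withheld: $1,344.93 × 0.22 = $295.88
State income tax: $1,344.93 × 0.022 = $29.59
Paid family leave insurance: only $129,190.52 − $128,359.25 = $831.27 of this check is subject → $831.27 × 0.002 = $1.66
Employee stock purchase plan: $1,427.74 × 0.039 = $55.68
Total deductions = $82.81 + $295.88 + $29.59 + $1.66 + $55.68 = $465.62
Net pay = $1,427.74 − $465.62 = $962.12

$962.12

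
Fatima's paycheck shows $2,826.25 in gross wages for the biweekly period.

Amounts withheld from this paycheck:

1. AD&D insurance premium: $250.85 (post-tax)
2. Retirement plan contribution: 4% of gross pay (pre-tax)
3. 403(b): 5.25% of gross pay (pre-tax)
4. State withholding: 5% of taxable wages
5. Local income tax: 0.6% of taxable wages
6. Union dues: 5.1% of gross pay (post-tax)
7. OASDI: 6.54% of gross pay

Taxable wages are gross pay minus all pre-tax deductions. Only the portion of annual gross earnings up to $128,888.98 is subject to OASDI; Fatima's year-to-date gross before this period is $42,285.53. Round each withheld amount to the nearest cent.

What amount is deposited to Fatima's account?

Retirement plan contribution: $2,826.25 × 0.04 = $113.05
403(b): $2,826.25 × 0.0525 = $148.38
Pre-tax total = $113.05 + $148.38 = $261.43
Taxable wages = $2,826.25 − $261.43 = $2,564.82
State withholding: $2,564.82 × 0.05 = $128.24
Local income tax: $2,564.82 × 0.006 = $15.39
OASDI: cap not yet reached, full $2,826.25 is subject → $2,826.25 × 0.0654 = $184.84
Union dues: $2,826.25 × 0.051 = $144.14
AD&D insurance premium: $250.85
Total deductions = $113.05 + $148.38 + $128.24 + $15.39 + $184.84 + $144.14 + $250.85 = $984.89
Net pay = $2,826.25 − $984.89 = $1,841.36

$1,841.36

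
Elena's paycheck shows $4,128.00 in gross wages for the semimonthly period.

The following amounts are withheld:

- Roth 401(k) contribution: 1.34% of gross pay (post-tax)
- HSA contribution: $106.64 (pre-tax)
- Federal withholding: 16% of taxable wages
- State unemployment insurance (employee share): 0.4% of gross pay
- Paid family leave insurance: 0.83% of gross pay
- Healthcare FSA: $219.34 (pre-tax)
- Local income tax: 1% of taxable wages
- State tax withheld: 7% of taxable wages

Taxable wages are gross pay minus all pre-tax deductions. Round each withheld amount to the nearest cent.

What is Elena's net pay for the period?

$2,783.45

Healthcare FSA: $219.34
HSA contribution: $106.64
Pre-tax total = $219.34 + $106.64 = $325.98
Taxable wages = $4,128.00 − $325.98 = $3,802.02
Federal withholding: $3,802.02 × 0.16 = $608.32
Local income tax: $3,802.02 × 0.01 = $38.02
State tax withheld: $3,802.02 × 0.07 = $266.14
Paid family leave insurance: $4,128.00 × 0.0083 = $34.26
State unemployment insurance (employee share): $4,128.00 × 0.004 = $16.51
Roth 401(k) contribution: $4,128.00 × 0.0134 = $55.32
Total deductions = $219.34 + $106.64 + $608.32 + $38.02 + $266.14 + $34.26 + $16.51 + $55.32 = $1,344.55
Net pay = $4,128.00 − $1,344.55 = $2,783.45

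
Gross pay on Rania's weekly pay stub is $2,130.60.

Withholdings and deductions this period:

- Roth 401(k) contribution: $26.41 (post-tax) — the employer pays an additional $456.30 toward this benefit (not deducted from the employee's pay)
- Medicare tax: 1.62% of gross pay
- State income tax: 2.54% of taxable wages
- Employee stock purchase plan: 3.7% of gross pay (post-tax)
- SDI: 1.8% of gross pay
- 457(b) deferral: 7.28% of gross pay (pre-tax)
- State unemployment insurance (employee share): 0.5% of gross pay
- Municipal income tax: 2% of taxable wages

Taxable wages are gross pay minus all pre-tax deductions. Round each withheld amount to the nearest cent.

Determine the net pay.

457(b) deferral: $2,130.60 × 0.0728 = $155.11
Taxable wages = $2,130.60 − $155.11 = $1,975.49
State income tax: $1,975.49 × 0.0254 = $50.18
Municipal income tax: $1,975.49 × 0.02 = $39.51
State unemployment insurance (employee share): $2,130.60 × 0.005 = $10.65
SDI: $2,130.60 × 0.018 = $38.35
Medicare tax: $2,130.60 × 0.0162 = $34.52
Employee stock purchase plan: $2,130.60 × 0.037 = $78.83
Roth 401(k) contribution: $26.41
(Employer's $456.30 toward Roth 401(k) contribution is not withheld from the employee.)
Total deductions = $155.11 + $50.18 + $39.51 + $10.65 + $38.35 + $34.52 + $78.83 + $26.41 = $433.56
Net pay = $2,130.60 − $433.56 = $1,697.04

$1,697.04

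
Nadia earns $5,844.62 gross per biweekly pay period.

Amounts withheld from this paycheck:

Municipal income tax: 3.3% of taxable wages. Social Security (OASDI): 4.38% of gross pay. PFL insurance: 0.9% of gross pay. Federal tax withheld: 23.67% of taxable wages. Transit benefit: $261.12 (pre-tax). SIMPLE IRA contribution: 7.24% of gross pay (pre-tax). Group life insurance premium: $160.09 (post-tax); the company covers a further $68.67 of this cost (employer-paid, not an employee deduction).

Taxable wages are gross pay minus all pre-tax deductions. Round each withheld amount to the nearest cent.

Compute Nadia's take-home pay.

$3,299.93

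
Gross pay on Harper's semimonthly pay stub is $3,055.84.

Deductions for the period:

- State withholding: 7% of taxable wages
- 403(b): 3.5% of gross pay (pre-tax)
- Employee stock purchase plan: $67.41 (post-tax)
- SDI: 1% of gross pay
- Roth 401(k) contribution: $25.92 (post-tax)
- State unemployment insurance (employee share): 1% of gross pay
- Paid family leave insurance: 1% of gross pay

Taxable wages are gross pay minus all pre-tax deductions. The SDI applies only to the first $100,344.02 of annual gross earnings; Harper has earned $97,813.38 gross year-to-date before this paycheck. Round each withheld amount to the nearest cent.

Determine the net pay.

$2,562.71

403(b): $3,055.84 × 0.035 = $106.95
Taxable wages = $3,055.84 − $106.95 = $2,948.89
State withholding: $2,948.89 × 0.07 = $206.42
SDI: only $100,344.02 − $97,813.38 = $2,530.64 of this check is subject → $2,530.64 × 0.01 = $25.31
State unemployment insurance (employee share): $3,055.84 × 0.01 = $30.56
Paid family leave insurance: $3,055.84 × 0.01 = $30.56
Roth 401(k) contribution: $25.92
Employee stock purchase plan: $67.41
Total deductions = $106.95 + $206.42 + $25.31 + $30.56 + $30.56 + $25.92 + $67.41 = $493.13
Net pay = $3,055.84 − $493.13 = $2,562.71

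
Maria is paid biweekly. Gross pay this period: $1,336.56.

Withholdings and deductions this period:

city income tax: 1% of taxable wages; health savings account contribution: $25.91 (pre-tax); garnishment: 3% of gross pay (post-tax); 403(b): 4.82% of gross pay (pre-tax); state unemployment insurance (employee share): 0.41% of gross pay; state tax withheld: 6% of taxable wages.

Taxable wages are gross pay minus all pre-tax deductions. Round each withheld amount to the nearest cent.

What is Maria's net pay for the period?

Health savings account contribution: $25.91
403(b): $1,336.56 × 0.0482 = $64.42
Pre-tax total = $25.91 + $64.42 = $90.33
Taxable wages = $1,336.56 − $90.33 = $1,246.23
State tax withheld: $1,246.23 × 0.06 = $74.77
City income tax: $1,246.23 × 0.01 = $12.46
State unemployment insurance (employee share): $1,336.56 × 0.0041 = $5.48
Garnishment: $1,336.56 × 0.03 = $40.10
Total deductions = $25.91 + $64.42 + $74.77 + $12.46 + $5.48 + $40.10 = $223.14
Net pay = $1,336.56 − $223.14 = $1,113.42

$1,113.42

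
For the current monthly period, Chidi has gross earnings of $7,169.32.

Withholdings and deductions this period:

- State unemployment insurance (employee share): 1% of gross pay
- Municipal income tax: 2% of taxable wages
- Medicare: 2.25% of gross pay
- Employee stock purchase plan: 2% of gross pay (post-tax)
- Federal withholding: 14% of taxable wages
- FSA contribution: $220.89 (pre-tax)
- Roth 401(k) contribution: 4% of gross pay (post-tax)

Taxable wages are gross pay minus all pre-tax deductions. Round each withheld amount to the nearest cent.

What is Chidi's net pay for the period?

$5,173.52

FSA contribution: $220.89
Taxable wages = $7,169.32 − $220.89 = $6,948.43
Federal withholding: $6,948.43 × 0.14 = $972.78
Municipal income tax: $6,948.43 × 0.02 = $138.97
State unemployment insurance (employee share): $7,169.32 × 0.01 = $71.69
Medicare: $7,169.32 × 0.0225 = $161.31
Roth 401(k) contribution: $7,169.32 × 0.04 = $286.77
Employee stock purchase plan: $7,169.32 × 0.02 = $143.39
Total deductions = $220.89 + $972.78 + $138.97 + $71.69 + $161.31 + $286.77 + $143.39 = $1,995.80
Net pay = $7,169.32 − $1,995.80 = $5,173.52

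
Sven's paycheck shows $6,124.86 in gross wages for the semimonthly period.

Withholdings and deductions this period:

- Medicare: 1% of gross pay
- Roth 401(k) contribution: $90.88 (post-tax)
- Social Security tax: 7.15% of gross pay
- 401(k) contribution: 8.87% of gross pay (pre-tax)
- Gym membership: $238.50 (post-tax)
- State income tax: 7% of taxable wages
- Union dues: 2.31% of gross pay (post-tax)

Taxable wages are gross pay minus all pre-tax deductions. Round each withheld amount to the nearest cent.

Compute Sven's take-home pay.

401(k) contribution: $6,124.86 × 0.0887 = $543.28
Taxable wages = $6,124.86 − $543.28 = $5,581.58
State income tax: $5,581.58 × 0.07 = $390.71
Social Security tax: $6,124.86 × 0.0715 = $437.93
Medicare: $6,124.86 × 0.01 = $61.25
Union dues: $6,124.86 × 0.0231 = $141.48
Roth 401(k) contribution: $90.88
Gym membership: $238.50
Total deductions = $543.28 + $390.71 + $437.93 + $61.25 + $141.48 + $90.88 + $238.50 = $1,904.03
Net pay = $6,124.86 − $1,904.03 = $4,220.83

$4,220.83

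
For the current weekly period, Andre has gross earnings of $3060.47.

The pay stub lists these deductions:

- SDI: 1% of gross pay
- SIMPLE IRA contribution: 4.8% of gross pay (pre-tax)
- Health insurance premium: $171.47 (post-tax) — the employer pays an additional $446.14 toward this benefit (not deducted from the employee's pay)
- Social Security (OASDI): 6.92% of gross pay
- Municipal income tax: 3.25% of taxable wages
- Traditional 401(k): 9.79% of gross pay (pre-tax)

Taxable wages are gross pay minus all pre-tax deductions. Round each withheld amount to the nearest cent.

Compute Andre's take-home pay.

$2115.15

Traditional 401(k): $3060.47 × 0.0979 = $299.62
SIMPLE IRA contribution: $3060.47 × 0.048 = $146.90
Pre-tax total = $299.62 + $146.90 = $446.52
Taxable wages = $3060.47 − $446.52 = $2613.95
Municipal income tax: $2613.95 × 0.0325 = $84.95
Social Security (OASDI): $3060.47 × 0.0692 = $211.78
SDI: $3060.47 × 0.01 = $30.60
Health insurance premium: $171.47
(Employer's $446.14 toward health insurance premium is not withheld from the employee.)
Total deductions = $299.62 + $146.90 + $84.95 + $211.78 + $30.60 + $171.47 = $945.32
Net pay = $3060.47 − $945.32 = $2115.15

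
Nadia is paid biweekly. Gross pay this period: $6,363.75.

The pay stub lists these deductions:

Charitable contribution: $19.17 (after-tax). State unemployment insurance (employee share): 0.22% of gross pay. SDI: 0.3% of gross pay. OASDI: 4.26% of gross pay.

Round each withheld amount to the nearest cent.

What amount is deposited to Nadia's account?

$6,040.39

OASDI: $6,363.75 × 0.0426 = $271.10
SDI: $6,363.75 × 0.003 = $19.09
State unemployment insurance (employee share): $6,363.75 × 0.0022 = $14.00
Charitable contribution: $19.17
Total deductions = $271.10 + $19.09 + $14.00 + $19.17 = $323.36
Net pay = $6,363.75 − $323.36 = $6,040.39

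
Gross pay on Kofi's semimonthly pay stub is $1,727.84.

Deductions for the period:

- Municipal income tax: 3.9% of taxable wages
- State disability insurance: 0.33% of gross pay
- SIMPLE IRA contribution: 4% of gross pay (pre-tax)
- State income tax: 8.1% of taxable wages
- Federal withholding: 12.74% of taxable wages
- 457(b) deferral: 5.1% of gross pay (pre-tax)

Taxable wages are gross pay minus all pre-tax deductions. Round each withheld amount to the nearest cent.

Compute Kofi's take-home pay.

$1,176.34

457(b) deferral: $1,727.84 × 0.051 = $88.12
SIMPLE IRA contribution: $1,727.84 × 0.04 = $69.11
Pre-tax total = $88.12 + $69.11 = $157.23
Taxable wages = $1,727.84 − $157.23 = $1,570.61
Municipal income tax: $1,570.61 × 0.039 = $61.25
Federal withholding: $1,570.61 × 0.1274 = $200.10
State income tax: $1,570.61 × 0.081 = $127.22
State disability insurance: $1,727.84 × 0.0033 = $5.70
Total deductions = $88.12 + $69.11 + $61.25 + $200.10 + $127.22 + $5.70 = $551.50
Net pay = $1,727.84 − $551.50 = $1,176.34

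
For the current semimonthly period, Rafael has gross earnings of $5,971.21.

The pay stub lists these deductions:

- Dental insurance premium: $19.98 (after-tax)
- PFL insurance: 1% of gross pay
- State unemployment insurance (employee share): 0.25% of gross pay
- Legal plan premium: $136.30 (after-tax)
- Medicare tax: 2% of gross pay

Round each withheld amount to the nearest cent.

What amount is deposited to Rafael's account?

$5,620.87

PFL insurance: $5,971.21 × 0.01 = $59.71
State unemployment insurance (employee share): $5,971.21 × 0.0025 = $14.93
Medicare tax: $5,971.21 × 0.02 = $119.42
Legal plan premium: $136.30
Dental insurance premium: $19.98
Total deductions = $59.71 + $14.93 + $119.42 + $136.30 + $19.98 = $350.34
Net pay = $5,971.21 − $350.34 = $5,620.87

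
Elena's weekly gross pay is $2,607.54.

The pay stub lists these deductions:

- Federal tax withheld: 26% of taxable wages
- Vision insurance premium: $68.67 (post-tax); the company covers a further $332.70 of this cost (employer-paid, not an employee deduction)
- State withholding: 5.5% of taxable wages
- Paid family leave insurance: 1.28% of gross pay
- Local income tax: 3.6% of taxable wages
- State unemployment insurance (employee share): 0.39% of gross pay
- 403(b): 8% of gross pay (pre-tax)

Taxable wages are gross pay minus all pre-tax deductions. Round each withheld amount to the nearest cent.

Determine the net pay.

$1,444.70

403(b): $2,607.54 × 0.08 = $208.60
Taxable wages = $2,607.54 − $208.60 = $2,398.94
Federal tax withheld: $2,398.94 × 0.26 = $623.72
Local income tax: $2,398.94 × 0.036 = $86.36
State withholding: $2,398.94 × 0.055 = $131.94
State unemployment insurance (employee share): $2,607.54 × 0.0039 = $10.17
Paid family leave insurance: $2,607.54 × 0.0128 = $33.38
Vision insurance premium: $68.67
(Employer's $332.70 toward vision insurance premium is not withheld from the employee.)
Total deductions = $208.60 + $623.72 + $86.36 + $131.94 + $10.17 + $33.38 + $68.67 = $1,162.84
Net pay = $2,607.54 − $1,162.84 = $1,444.70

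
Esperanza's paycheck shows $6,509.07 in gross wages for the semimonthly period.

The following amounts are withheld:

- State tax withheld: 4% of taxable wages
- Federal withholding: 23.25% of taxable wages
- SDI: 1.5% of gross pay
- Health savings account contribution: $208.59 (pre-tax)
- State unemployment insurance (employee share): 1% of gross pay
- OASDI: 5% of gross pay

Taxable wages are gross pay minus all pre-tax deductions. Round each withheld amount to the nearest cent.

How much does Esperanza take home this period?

$4,095.42

Health savings account contribution: $208.59
Taxable wages = $6,509.07 − $208.59 = $6,300.48
Federal withholding: $6,300.48 × 0.2325 = $1,464.86
State tax withheld: $6,300.48 × 0.04 = $252.02
State unemployment insurance (employee share): $6,509.07 × 0.01 = $65.09
OASDI: $6,509.07 × 0.05 = $325.45
SDI: $6,509.07 × 0.015 = $97.64
Total deductions = $208.59 + $1,464.86 + $252.02 + $65.09 + $325.45 + $97.64 = $2,413.65
Net pay = $6,509.07 − $2,413.65 = $4,095.42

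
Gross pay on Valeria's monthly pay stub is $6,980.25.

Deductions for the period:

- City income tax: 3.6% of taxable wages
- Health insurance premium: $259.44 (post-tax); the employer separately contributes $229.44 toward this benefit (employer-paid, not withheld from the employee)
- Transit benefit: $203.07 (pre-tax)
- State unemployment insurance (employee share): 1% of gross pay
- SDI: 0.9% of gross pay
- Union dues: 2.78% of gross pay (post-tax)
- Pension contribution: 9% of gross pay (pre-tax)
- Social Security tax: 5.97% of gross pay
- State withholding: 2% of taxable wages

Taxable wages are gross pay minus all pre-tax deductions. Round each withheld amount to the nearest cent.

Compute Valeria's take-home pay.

Pension contribution: $6,980.25 × 0.09 = $628.22
Transit benefit: $203.07
Pre-tax total = $628.22 + $203.07 = $831.29
Taxable wages = $6,980.25 − $831.29 = $6,148.96
State withholding: $6,148.96 × 0.02 = $122.98
City income tax: $6,148.96 × 0.036 = $221.36
State unemployment insurance (employee share): $6,980.25 × 0.01 = $69.80
Social Security tax: $6,980.25 × 0.0597 = $416.72
SDI: $6,980.25 × 0.009 = $62.82
Union dues: $6,980.25 × 0.0278 = $194.05
Health insurance premium: $259.44
(Employer's $229.44 toward health insurance premium is not withheld from the employee.)
Total deductions = $628.22 + $203.07 + $122.98 + $221.36 + $69.80 + $416.72 + $62.82 + $194.05 + $259.44 = $2,178.46
Net pay = $6,980.25 − $2,178.46 = $4,801.79

$4,801.79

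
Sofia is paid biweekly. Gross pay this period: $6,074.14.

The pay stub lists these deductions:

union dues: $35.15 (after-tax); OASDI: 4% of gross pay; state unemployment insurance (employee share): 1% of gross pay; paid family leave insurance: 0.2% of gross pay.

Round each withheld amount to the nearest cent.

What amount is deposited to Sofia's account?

$5,723.13

State unemployment insurance (employee share): $6,074.14 × 0.01 = $60.74
Paid family leave insurance: $6,074.14 × 0.002 = $12.15
OASDI: $6,074.14 × 0.04 = $242.97
Union dues: $35.15
Total deductions = $60.74 + $12.15 + $242.97 + $35.15 = $351.01
Net pay = $6,074.14 − $351.01 = $5,723.13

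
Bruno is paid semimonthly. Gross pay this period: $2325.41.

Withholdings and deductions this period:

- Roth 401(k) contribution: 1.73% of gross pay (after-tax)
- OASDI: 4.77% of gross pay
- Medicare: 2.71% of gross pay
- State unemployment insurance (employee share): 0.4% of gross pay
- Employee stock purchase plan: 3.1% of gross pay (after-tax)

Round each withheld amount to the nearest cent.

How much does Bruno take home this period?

Medicare: $2325.41 × 0.0271 = $63.02
State unemployment insurance (employee share): $2325.41 × 0.004 = $9.30
OASDI: $2325.41 × 0.0477 = $110.92
Roth 401(k) contribution: $2325.41 × 0.0173 = $40.23
Employee stock purchase plan: $2325.41 × 0.031 = $72.09
Total deductions = $63.02 + $9.30 + $110.92 + $40.23 + $72.09 = $295.56
Net pay = $2325.41 − $295.56 = $2029.85

$2029.85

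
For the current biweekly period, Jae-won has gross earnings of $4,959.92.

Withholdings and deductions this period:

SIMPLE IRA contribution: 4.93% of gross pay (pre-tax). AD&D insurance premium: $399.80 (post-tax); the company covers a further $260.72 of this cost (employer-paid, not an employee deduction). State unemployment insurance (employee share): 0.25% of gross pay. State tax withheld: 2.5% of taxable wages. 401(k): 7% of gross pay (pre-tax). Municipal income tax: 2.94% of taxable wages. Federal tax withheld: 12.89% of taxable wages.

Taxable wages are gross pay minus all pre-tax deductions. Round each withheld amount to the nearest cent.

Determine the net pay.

SIMPLE IRA contribution: $4,959.92 × 0.0493 = $244.52
401(k): $4,959.92 × 0.07 = $347.19
Pre-tax total = $244.52 + $347.19 = $591.71
Taxable wages = $4,959.92 − $591.71 = $4,368.21
Municipal income tax: $4,368.21 × 0.0294 = $128.43
State tax withheld: $4,368.21 × 0.025 = $109.21
Federal tax withheld: $4,368.21 × 0.1289 = $563.06
State unemployment insurance (employee share): $4,959.92 × 0.0025 = $12.40
AD&D insurance premium: $399.80
(Employer's $260.72 toward AD&D insurance premium is not withheld from the employee.)
Total deductions = $244.52 + $347.19 + $128.43 + $109.21 + $563.06 + $12.40 + $399.80 = $1,804.61
Net pay = $4,959.92 − $1,804.61 = $3,155.31

$3,155.31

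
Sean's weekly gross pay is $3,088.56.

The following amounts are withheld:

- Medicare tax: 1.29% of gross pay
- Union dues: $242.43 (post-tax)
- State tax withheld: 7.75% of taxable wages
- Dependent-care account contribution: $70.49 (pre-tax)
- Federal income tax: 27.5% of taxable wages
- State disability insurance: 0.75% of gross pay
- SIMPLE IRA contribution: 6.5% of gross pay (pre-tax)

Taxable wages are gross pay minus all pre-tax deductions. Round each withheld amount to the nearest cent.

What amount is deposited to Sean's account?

Dependent-care account contribution: $70.49
SIMPLE IRA contribution: $3,088.56 × 0.065 = $200.76
Pre-tax total = $70.49 + $200.76 = $271.25
Taxable wages = $3,088.56 − $271.25 = $2,817.31
State tax withheld: $2,817.31 × 0.0775 = $218.34
Federal income tax: $2,817.31 × 0.275 = $774.76
State disability insurance: $3,088.56 × 0.0075 = $23.16
Medicare tax: $3,088.56 × 0.0129 = $39.84
Union dues: $242.43
Total deductions = $70.49 + $200.76 + $218.34 + $774.76 + $23.16 + $39.84 + $242.43 = $1,569.78
Net pay = $3,088.56 − $1,569.78 = $1,518.78

$1,518.78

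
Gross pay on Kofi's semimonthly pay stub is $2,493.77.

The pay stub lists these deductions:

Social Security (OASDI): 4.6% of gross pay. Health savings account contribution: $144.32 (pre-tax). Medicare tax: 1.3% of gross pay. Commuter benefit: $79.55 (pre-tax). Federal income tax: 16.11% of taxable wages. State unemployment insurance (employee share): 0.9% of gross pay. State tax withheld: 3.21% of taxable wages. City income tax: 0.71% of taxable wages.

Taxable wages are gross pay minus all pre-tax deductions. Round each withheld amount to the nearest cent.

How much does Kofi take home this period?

$1,645.67

Commuter benefit: $79.55
Health savings account contribution: $144.32
Pre-tax total = $79.55 + $144.32 = $223.87
Taxable wages = $2,493.77 − $223.87 = $2,269.90
Federal income tax: $2,269.90 × 0.1611 = $365.68
State tax withheld: $2,269.90 × 0.0321 = $72.86
City income tax: $2,269.90 × 0.0071 = $16.12
Medicare tax: $2,493.77 × 0.013 = $32.42
Social Security (OASDI): $2,493.77 × 0.046 = $114.71
State unemployment insurance (employee share): $2,493.77 × 0.009 = $22.44
Total deductions = $79.55 + $144.32 + $365.68 + $72.86 + $16.12 + $32.42 + $114.71 + $22.44 = $848.10
Net pay = $2,493.77 − $848.10 = $1,645.67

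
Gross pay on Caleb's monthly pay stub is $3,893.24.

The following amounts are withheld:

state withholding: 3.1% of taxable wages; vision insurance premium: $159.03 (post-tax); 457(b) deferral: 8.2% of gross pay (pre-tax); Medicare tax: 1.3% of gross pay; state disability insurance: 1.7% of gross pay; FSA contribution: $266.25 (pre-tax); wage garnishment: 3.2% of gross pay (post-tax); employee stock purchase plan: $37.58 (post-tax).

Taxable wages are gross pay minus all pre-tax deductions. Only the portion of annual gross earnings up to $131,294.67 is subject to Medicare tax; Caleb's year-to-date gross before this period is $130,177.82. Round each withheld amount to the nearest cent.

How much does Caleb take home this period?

$2,803.30

457(b) deferral: $3,893.24 × 0.082 = $319.25
FSA contribution: $266.25
Pre-tax total = $319.25 + $266.25 = $585.50
Taxable wages = $3,893.24 − $585.50 = $3,307.74
State withholding: $3,307.74 × 0.031 = $102.54
Medicare tax: only $131,294.67 − $130,177.82 = $1,116.85 of this check is subject → $1,116.85 × 0.013 = $14.52
State disability insurance: $3,893.24 × 0.017 = $66.19
Employee stock purchase plan: $37.58
Wage garnishment: $3,893.24 × 0.032 = $124.58
Vision insurance premium: $159.03
Total deductions = $319.25 + $266.25 + $102.54 + $14.52 + $66.19 + $37.58 + $124.58 + $159.03 = $1,089.94
Net pay = $3,893.24 − $1,089.94 = $2,803.30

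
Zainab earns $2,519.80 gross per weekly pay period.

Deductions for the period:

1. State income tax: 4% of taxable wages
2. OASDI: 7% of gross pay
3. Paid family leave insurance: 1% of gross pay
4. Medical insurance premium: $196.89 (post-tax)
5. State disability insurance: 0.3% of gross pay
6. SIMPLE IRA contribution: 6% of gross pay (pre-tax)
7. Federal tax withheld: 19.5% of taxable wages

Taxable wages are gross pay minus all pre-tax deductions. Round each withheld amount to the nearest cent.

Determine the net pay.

SIMPLE IRA contribution: $2,519.80 × 0.06 = $151.19
Taxable wages = $2,519.80 − $151.19 = $2,368.61
Federal tax withheld: $2,368.61 × 0.195 = $461.88
State income tax: $2,368.61 × 0.04 = $94.74
Paid family leave insurance: $2,519.80 × 0.01 = $25.20
State disability insurance: $2,519.80 × 0.003 = $7.56
OASDI: $2,519.80 × 0.07 = $176.39
Medical insurance premium: $196.89
Total deductions = $151.19 + $461.88 + $94.74 + $25.20 + $7.56 + $176.39 + $196.89 = $1,113.85
Net pay = $2,519.80 − $1,113.85 = $1,405.95

$1,405.95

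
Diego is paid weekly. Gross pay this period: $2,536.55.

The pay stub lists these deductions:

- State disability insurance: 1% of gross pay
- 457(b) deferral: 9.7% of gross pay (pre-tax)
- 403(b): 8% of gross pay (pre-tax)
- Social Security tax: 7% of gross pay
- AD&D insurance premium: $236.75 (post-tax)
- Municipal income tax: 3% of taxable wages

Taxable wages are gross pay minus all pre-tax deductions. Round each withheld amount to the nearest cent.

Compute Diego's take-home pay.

403(b): $2,536.55 × 0.08 = $202.92
457(b) deferral: $2,536.55 × 0.097 = $246.05
Pre-tax total = $202.92 + $246.05 = $448.97
Taxable wages = $2,536.55 − $448.97 = $2,087.58
Municipal income tax: $2,087.58 × 0.03 = $62.63
State disability insurance: $2,536.55 × 0.01 = $25.37
Social Security tax: $2,536.55 × 0.07 = $177.56
AD&D insurance premium: $236.75
Total deductions = $202.92 + $246.05 + $62.63 + $25.37 + $177.56 + $236.75 = $951.28
Net pay = $2,536.55 − $951.28 = $1,585.27

$1,585.27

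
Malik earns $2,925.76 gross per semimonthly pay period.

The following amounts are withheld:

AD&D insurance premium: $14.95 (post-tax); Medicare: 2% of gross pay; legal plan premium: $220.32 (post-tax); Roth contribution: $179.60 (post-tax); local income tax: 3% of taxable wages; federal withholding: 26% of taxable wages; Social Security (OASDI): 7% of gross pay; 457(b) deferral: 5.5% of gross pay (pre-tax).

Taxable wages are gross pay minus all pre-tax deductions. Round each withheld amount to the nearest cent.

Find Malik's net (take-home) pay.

457(b) deferral: $2,925.76 × 0.055 = $160.92
Taxable wages = $2,925.76 − $160.92 = $2,764.84
Federal withholding: $2,764.84 × 0.26 = $718.86
Local income tax: $2,764.84 × 0.03 = $82.95
Social Security (OASDI): $2,925.76 × 0.07 = $204.80
Medicare: $2,925.76 × 0.02 = $58.52
Roth contribution: $179.60
AD&D insurance premium: $14.95
Legal plan premium: $220.32
Total deductions = $160.92 + $718.86 + $82.95 + $204.80 + $58.52 + $179.60 + $14.95 + $220.32 = $1,640.92
Net pay = $2,925.76 − $1,640.92 = $1,284.84

$1,284.84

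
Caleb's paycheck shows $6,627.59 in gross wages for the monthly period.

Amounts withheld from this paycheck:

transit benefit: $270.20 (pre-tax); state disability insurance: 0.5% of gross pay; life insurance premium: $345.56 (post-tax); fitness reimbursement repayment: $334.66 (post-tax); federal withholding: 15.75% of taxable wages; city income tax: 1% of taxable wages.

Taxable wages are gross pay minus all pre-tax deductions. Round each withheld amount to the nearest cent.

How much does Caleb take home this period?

Transit benefit: $270.20
Taxable wages = $6,627.59 − $270.20 = $6,357.39
Federal withholding: $6,357.39 × 0.1575 = $1,001.29
City income tax: $6,357.39 × 0.01 = $63.57
State disability insurance: $6,627.59 × 0.005 = $33.14
Life insurance premium: $345.56
Fitness reimbursement repayment: $334.66
Total deductions = $270.20 + $1,001.29 + $63.57 + $33.14 + $345.56 + $334.66 = $2,048.42
Net pay = $6,627.59 − $2,048.42 = $4,579.17

$4,579.17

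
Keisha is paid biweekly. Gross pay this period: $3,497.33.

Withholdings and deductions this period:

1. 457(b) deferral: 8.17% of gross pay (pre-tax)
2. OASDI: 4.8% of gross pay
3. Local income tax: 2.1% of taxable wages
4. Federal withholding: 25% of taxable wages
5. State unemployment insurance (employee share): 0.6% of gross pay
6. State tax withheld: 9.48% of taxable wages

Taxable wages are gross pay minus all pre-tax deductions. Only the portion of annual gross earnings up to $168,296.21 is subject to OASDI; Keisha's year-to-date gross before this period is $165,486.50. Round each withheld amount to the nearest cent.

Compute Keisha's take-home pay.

457(b) deferral: $3,497.33 × 0.0817 = $285.73
Taxable wages = $3,497.33 − $285.73 = $3,211.60
State tax withheld: $3,211.60 × 0.0948 = $304.46
Federal withholding: $3,211.60 × 0.25 = $802.90
Local income tax: $3,211.60 × 0.021 = $67.44
OASDI: only $168,296.21 − $165,486.50 = $2,809.71 of this check is subject → $2,809.71 × 0.048 = $134.87
State unemployment insurance (employee share): $3,497.33 × 0.006 = $20.98
Total deductions = $285.73 + $304.46 + $802.90 + $67.44 + $134.87 + $20.98 = $1,616.38
Net pay = $3,497.33 − $1,616.38 = $1,880.95

$1,880.95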